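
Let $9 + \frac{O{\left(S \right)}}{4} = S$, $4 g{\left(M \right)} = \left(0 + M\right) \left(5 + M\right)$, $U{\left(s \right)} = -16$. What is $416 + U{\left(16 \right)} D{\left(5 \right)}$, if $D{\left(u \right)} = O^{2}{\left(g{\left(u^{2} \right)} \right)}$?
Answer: $-8156320$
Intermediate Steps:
$g{\left(M \right)} = \frac{M \left(5 + M\right)}{4}$ ($g{\left(M \right)} = \frac{\left(0 + M\right) \left(5 + M\right)}{4} = \frac{M \left(5 + M\right)}{4}$)
$O{\left(S \right)} = -36 + 4 S$
$D{\left(u \right)} = \left(-36 + u^{2} \left(5 + u^{2}\right)\right)^{2}$ ($D{\left(u \right)} = \left(-36 + 4 \frac{u^{2} \left(5 + u^{2}\right)}{4}\right)^{2} = \left(-36 + u^{2} \left(5 + u^{2}\right)\right)^{2}$)
$416 + U{\left(16 \right)} D{\left(5 \right)} = 416 - 16 \left(-36 + 5^{2} \left(5 + 5^{2}\right)\right)^{2} = 416 - 16 \left(-36 + 25 \left(5 + 25\right)\right)^{2} = 416 - 16 \left(-36 + 25 \cdot 30\right)^{2} = 416 - 16 \left(-36 + 750\right)^{2} = 416 - 16 \cdot 714^{2} = 416 - 8156736 = -8156320$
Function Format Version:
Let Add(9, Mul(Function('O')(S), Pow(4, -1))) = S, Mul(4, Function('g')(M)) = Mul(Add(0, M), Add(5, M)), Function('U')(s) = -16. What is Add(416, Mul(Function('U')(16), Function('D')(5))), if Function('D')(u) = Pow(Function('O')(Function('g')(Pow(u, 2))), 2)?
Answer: -8156320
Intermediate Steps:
Function('g')(M) = Mul(Rational(1, 4), M, Add(5, M)) (Function('g')(M) = Mul(Rational(1, 4), Mul(Add(0, M), Add(5, M))) = Mul(Rational(1, 4), Mul(M, Add(5, M))) = Mul(Rational(1, 4), M, Add(5, M)))
Function('O')(S) = Add(-36, Mul(4, S))
Function('D')(u) = Pow(Add(-36, Mul(Pow(u, 2), Add(5, Pow(u, 2)))), 2) (Function('D')(u) = Pow(Add(-36, Mul(4, Mul(Rational(1, 4), Pow(u, 2), Add(5, Pow(u, 2))))), 2) = Pow(Add(-36, Mul(Pow(u, 2), Add(5, Pow(u, 2)))), 2))
Add(416, Mul(Function('U')(16), Function('D')(5))) = Add(416, Mul(-16, Pow(Add(-36, Mul(Pow(5, 2), Add(5, Pow(5, 2)))), 2))) = Add(416, Mul(-16, Pow(Add(-36, Mul(25, Add(5, 25))), 2))) = Add(416, Mul(-16, Pow(Add(-36, Mul(25, 30)), 2))) = Add(416, Mul(-16, Pow(Add(-36, 750), 2))) = Add(416, Mul(-16, Pow(714, 2))) = Add(416, Mul(-16, 509796)) = Add(416, -8156736) = -8156320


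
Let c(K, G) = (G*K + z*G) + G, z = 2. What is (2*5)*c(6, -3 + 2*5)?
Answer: 630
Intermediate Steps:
c(K, G) = 3*G + G*K (c(K, G) = (G*K + 2*G) + G = (2*G + G*K) + G = 3*G + G*K)
(2*5)*c(6, -3 + 2*5) = (2*5)*((-3 + 2*5)*(3 + 6)) = 10*((-3 + 10)*9) = 10*(7*9) = 10*63 = 630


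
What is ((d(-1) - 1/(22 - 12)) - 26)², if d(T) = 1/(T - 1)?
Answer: 17689/25 ≈ 707.56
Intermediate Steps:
d(T) = 1/(-1 + T)
((d(-1) - 1/(22 - 12)) - 26)² = ((1/(-1 - 1) - 1/(22 - 12)) - 26)² = ((1/(-2) - 1/10) - 26)² = ((-½ - 1*⅒) - 26)² = ((-½ - ⅒) - 26)² = (-⅗ - 26)² = (-133/5)² = 17689/25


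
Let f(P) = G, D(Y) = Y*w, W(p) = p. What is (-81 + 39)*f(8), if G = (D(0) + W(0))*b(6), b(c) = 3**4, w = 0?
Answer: 0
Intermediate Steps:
b(c) = 81
D(Y) = 0 (D(Y) = Y*0 = 0)
G = 0 (G = (0 + 0)*81 = 0*81 = 0)
f(P) = 0
(-81 + 39)*f(8) = (-81 + 39)*0 = -42*0 = 0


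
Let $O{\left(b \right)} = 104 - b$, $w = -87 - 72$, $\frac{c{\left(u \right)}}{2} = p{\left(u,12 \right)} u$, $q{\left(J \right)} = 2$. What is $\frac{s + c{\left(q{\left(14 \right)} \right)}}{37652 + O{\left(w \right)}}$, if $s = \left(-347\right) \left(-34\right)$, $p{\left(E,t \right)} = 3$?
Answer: $\frac{2362}{7583} \approx 0.31149$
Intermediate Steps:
$c{\left(u \right)} = 6 u$ ($c{\left(u \right)} = 2 \cdot 3 u = 6 u$)
$s = 11798$
$w = -159$ ($w = -87 - 72 = -159$)
$\frac{s + c{\left(q{\left(14 \right)} \right)}}{37652 + O{\left(w \right)}} = \frac{11798 + 6 \cdot 2}{37652 + \left(104 - -159\right)} = \frac{11798 + 12}{37652 + \left(104 + 159\right)} = \frac{11810}{37652 + 263} = \frac{11810}{37915} = 11810 \cdot \frac{1}{37915} = \frac{2362}{7583}$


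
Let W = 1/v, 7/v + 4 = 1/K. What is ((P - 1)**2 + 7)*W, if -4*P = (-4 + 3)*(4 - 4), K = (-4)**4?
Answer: -1023/224 ≈ -4.5670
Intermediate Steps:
K = 256
P = 0 (P = -(-4 + 3)*(4 - 4)/4 = -(-1)*0/4 = -1/4*0 = 0)
v = -1792/1023 (v = 7/(-4 + 1/256) = 7/(-1023/256) = 7*(-256/1023) = -1792/1023 ≈ -1.7517)
W = -1023/1792 (W = 1/(-1792/1023) = -1023/1792 ≈ -0.57087)
((P - 1)**2 + 7)*W = ((0 - 1)**2 + 7)*(-1023/1792) = ((-1)**2 + 7)*(-1023/1792) = (1 + 7)*(-1023/1792) = 8*(-1023/1792) = -1023/224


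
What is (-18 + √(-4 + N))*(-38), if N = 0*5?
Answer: 684 - 76*I ≈ 684.0 - 76.0*I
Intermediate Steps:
N = 0
(-18 + √(-4 + N))*(-38) = (-18 + √(-4 + 0))*(-38) = (-18 + √(-4))*(-38) = (-18 + 2*I)*(-38) = 684 - 76*I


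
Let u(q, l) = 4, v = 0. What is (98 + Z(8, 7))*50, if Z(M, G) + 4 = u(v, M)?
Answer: 4900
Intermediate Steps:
Z(M, G) = 0 (Z(M, G) = -4 + 4 = 0)
(98 + Z(8, 7))*50 = (98 + 0)*50 = 98*50 = 4900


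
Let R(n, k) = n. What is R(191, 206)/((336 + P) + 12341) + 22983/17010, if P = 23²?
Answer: 8521178/6239835 ≈ 1.3656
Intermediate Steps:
P = 529
R(191, 206)/((336 + P) + 12341) + 22983/17010 = 191/((336 + 529) + 12341) + 22983/17010 = 191/(865 + 12341) + 22983*(1/17010) = 191/13206 + 7661/5670 = 8521178/6239835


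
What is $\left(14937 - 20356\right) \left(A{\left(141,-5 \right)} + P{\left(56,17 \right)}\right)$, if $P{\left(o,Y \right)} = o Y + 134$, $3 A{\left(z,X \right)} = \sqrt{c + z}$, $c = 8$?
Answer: $-5885034 - \frac{5419 \sqrt{149}}{3} \approx -5.9071 \cdot 10^{6}$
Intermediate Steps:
$A{\left(z,X \right)} = \frac{\sqrt{8 + z}}{3}$
$P{\left(o,Y \right)} = 134 + Y o$ ($P{\left(o,Y \right)} = Y o + 134 = 134 + Y o$)
$\left(14937 - 20356\right) \left(A{\left(141,-5 \right)} + P{\left(56,17 \right)}\right) = \left(14937 - 20356\right) \left(\frac{\sqrt{8 + 141}}{3} + \left(134 + 17 \cdot 56\right)\right) = - 5419 \left(\frac{\sqrt{149}}{3} + \left(134 + 952\right)\right) = - 5419 \left(\frac{\sqrt{149}}{3} + 1086\right) = - 5419 \left(1086 + \frac{\sqrt{149}}{3}\right) = -5885034 - \frac{5419 \sqrt{149}}{3}$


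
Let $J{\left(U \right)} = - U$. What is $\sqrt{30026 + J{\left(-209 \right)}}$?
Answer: $\sqrt{30235} \approx 173.88$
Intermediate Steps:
$\sqrt{30026 + J{\left(-209 \right)}} = \sqrt{30026 - -209} = \sqrt{30026 + 209} = \sqrt{30235}$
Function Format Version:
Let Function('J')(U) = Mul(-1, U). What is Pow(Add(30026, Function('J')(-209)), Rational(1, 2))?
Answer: Pow(30235, Rational(1, 2)) ≈ 173.88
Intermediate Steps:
Pow(Add(30026, Function('J')(-209)), Rational(1, 2)) = Pow(Add(30026, Mul(-1, -209)), Rational(1, 2)) = Pow(Add(30026, 209), Rational(1, 2)) = Pow(30235, Rational(1, 2))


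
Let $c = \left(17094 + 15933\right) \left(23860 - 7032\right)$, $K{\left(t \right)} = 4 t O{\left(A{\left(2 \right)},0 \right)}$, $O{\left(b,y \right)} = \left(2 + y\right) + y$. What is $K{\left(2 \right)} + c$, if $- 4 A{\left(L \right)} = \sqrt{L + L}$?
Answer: $555778372$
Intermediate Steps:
$A{\left(L \right)} = - \frac{\sqrt{2} \sqrt{L}}{4}$ ($A{\left(L \right)} = - \frac{\sqrt{L + L}}{4} = - \frac{\sqrt{2 L}}{4} = - \frac{\sqrt{2} \sqrt{L}}{4}$)
$O{\left(b,y \right)} = 2 + 2 y$
$K{\left(t \right)} = 8 t$ ($K{\left(t \right)} = 4 t \left(2 + 2 \cdot 0\right) = 4 t \left(2 + 0\right) = 4 t 2 = 8 t$)
$c = 555778356$ ($c = 33027 \cdot 16828 = 555778356$)
$K{\left(2 \right)} + c = 8 \cdot 2 + 555778356 = 16 + 555778356 = 555778372$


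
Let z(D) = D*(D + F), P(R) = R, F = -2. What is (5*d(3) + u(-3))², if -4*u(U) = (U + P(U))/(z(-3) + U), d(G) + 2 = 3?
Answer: 1681/64 ≈ 26.266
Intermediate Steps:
d(G) = 1 (d(G) = -2 + 3 = 1)
z(D) = D*(-2 + D) (z(D) = D*(D - 2) = D*(-2 + D))
u(U) = -U/(2*(15 + U)) (u(U) = -(U + U)/(4*(-3*(-2 - 3) + U)) = -2*U/(4*(-3*(-5) + U)) = -2*U/(4*(15 + U)) = -U/(2*(15 + U)))
(5*d(3) + u(-3))² = (5*1 - 1*(-3)/(30 + 2*(-3)))² = (5 - 1*(-3)/(30 - 6))² = (5 - 1*(-3)/24)² = (5 - 1*(-3)*1/24)² = (5 + ⅛)² = (41/8)² = 1681/64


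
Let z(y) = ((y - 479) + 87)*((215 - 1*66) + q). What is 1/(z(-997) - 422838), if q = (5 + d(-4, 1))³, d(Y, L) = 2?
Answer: -1/1106226 ≈ -9.0397e-7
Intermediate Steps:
q = 343 (q = (5 + 2)³ = 7³ = 343)
z(y) = -192864 + 492*y (z(y) = ((y - 479) + 87)*((215 - 1*66) + 343) = ((-479 + y) + 87)*((215 - 66) + 343) = (-392 + y)*(149 + 343) = (-392 + y)*492 = -192864 + 492*y)
1/(z(-997) - 422838) = 1/((-192864 + 492*(-997)) - 422838) = 1/((-192864 - 490524) - 422838) = 1/(-683388 - 422838) = 1/(-1106226) = -1/1106226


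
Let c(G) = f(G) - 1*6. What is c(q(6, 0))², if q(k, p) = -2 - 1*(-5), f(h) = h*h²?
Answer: 441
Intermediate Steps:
f(h) = h³
q(k, p) = 3 (q(k, p) = -2 + 5 = 3)
c(G) = -6 + G³ (c(G) = G³ - 1*6 = G³ - 6 = -6 + G³)
c(q(6, 0))² = (-6 + 3³)² = (-6 + 27)² = 21² = 441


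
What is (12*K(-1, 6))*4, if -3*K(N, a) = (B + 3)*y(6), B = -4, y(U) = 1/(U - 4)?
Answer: 8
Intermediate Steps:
y(U) = 1/(-4 + U)
K(N, a) = 1/6 (K(N, a) = -(-4 + 3)/(3*(-4 + 6)) = -(-1)/(3*2) = -1/3*(-1/2) = 1/6)
(12*K(-1, 6))*4 = (12*(1/6))*4 = 2*4 = 8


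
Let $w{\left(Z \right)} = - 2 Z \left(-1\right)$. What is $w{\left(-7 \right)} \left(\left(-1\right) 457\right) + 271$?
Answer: $6669$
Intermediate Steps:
$w{\left(Z \right)} = 2 Z$
$w{\left(-7 \right)} \left(\left(-1\right) 457\right) + 271 = 2 \left(-7\right) \left(\left(-1\right) 457\right) + 271 = \left(-14\right) \left(-457\right) + 271 = 6398 + 271 = 6669$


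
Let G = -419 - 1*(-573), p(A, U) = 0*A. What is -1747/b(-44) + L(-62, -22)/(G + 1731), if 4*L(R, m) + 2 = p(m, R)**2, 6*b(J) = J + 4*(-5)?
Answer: 9879269/60320 ≈ 163.78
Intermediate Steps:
p(A, U) = 0
b(J) = -10/3 + J/6 (b(J) = (J + 4*(-5))/6 = (J - 20)/6 = (-20 + J)/6 = -10/3 + J/6)
G = 154 (G = -419 + 573 = 154)
L(R, m) = -1/2 (L(R, m) = -1/2 + (1/4)*0**2 = -1/2 + (1/4)*0 = -1/2 + 0 = -1/2)
-1747/b(-44) + L(-62, -22)/(G + 1731) = -1747/(-10/3 + (1/6)*(-44)) - 1/(2*(154 + 1731)) = -1747/(-10/3 - 22/3) - 1/2/1885 = -1747/(-32/3) - 1/2*1/1885 = -1747*(-3/32) - 1/3770 = 5241/32 - 1/3770 = 9879269/60320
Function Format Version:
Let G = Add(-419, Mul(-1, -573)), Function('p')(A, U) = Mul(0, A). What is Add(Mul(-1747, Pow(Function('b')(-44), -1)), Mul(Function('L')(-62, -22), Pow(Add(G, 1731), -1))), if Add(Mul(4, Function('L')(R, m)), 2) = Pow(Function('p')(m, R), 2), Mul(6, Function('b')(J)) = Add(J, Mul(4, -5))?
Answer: Rational(9879269, 60320) ≈ 163.78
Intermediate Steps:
Function('p')(A, U) = 0
Function('b')(J) = Add(Rational(-10, 3), Mul(Rational(1, 6), J)) (Function('b')(J) = Mul(Rational(1, 6), Add(J, Mul(4, -5))) = Mul(Rational(1, 6), Add(J, -20)) = Mul(Rational(1, 6), Add(-20, J)) = Add(Rational(-10, 3), Mul(Rational(1, 6), J)))
G = 154 (G = Add(-419, 573) = 154)
Function('L')(R, m) = Rational(-1, 2) (Function('L')(R, m) = Add(Rational(-1, 2), Mul(Rational(1, 4), Pow(0, 2))) = Add(Rational(-1, 2), Mul(Rational(1, 4), 0)) = Add(Rational(-1, 2), 0) = Rational(-1, 2))
Add(Mul(-1747, Pow(Function('b')(-44), -1)), Mul(Function('L')(-62, -22), Pow(Add(G, 1731), -1))) = Add(Mul(-1747, Pow(Add(Rational(-10, 3), Mul(Rational(1, 6), -44)), -1)), Mul(Rational(-1, 2), Pow(Add(154, 1731), -1))) = Add(Mul(-1747, Pow(Add(Rational(-10, 3), Rational(-22, 3)), -1)), Mul(Rational(-1, 2), Pow(1885, -1))) = Add(Mul(-1747, Pow(Rational(-32, 3), -1)), Mul(Rational(-1, 2), Rational(1, 1885))) = Add(Mul(-1747, Rational(-3, 32)), Rational(-1, 3770)) = Add(Rational(5241, 32), Rational(-1, 3770)) = Rational(9879269, 60320)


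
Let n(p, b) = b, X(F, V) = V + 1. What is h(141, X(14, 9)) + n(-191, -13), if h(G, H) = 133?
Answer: 120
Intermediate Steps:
X(F, V) = 1 + V
h(141, X(14, 9)) + n(-191, -13) = 133 - 13 = 120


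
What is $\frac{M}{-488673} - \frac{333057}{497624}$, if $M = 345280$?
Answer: $- \frac{334575578081}{243175412952} \approx -1.3759$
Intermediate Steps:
$\frac{M}{-488673} - \frac{333057}{497624} = \frac{345280}{-488673} - \frac{333057}{497624} = 345280 \left(- \frac{1}{488673}\right) - \frac{333057}{497624} = - \frac{345280}{488673} - \frac{333057}{497624} = - \frac{334575578081}{243175412952}$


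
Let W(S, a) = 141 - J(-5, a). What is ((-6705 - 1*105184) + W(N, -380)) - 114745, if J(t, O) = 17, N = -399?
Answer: -226510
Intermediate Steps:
W(S, a) = 124 (W(S, a) = 141 - 1*17 = 141 - 17 = 124)
((-6705 - 1*105184) + W(N, -380)) - 114745 = ((-6705 - 1*105184) + 124) - 114745 = ((-6705 - 105184) + 124) - 114745 = (-111889 + 124) - 114745 = -111765 - 114745 = -226510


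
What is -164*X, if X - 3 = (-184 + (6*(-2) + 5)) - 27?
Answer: 35260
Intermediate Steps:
X = -215 (X = 3 + ((-184 + (6*(-2) + 5)) - 27) = 3 + ((-184 + (-12 + 5)) - 27) = 3 + ((-184 - 7) - 27) = 3 + (-191 - 27) = 3 - 218 = -215)
-164*X = -164*(-215) = 35260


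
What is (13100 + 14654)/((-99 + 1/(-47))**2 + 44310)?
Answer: 30654293/59770253 ≈ 0.51287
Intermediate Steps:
(13100 + 14654)/((-99 + 1/(-47))**2 + 44310) = 27754/((-99 - 1/47)**2 + 44310) = 27754/((-4654/47)**2 + 44310) = 27754/(21659716/2209 + 44310) = 27754/(119540506/2209) = 27754*(2209/119540506) = 30654293/59770253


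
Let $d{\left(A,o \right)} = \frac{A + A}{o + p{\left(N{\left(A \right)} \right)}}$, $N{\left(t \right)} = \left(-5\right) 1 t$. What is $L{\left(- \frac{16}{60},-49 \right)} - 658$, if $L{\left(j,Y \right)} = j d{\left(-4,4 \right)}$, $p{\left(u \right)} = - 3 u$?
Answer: $- \frac{69094}{105} \approx -658.04$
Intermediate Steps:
$N{\left(t \right)} = - 5 t$
$d{\left(A,o \right)} = \frac{2 A}{o + 15 A}$ ($d{\left(A,o \right)} = \frac{A + A}{o - 3 \left(- 5 A\right)} = \frac{2 A}{o + 15 A}$)
$L{\left(j,Y \right)} = \frac{j}{7}$ ($L{\left(j,Y \right)} = j 2 \left(-4\right) \frac{1}{4 + 15 \left(-4\right)} = j 2 \left(-4\right) \frac{1}{4 - 60} = j 2 \left(-4\right) \frac{1}{-56} = j 2 \left(-4\right) \left(- \frac{1}{56}\right) = j \frac{1}{7} = \frac{j}{7}$)
$L{\left(- \frac{16}{60},-49 \right)} - 658 = \frac{\left(-16\right) \frac{1}{60}}{7} - 658 = \frac{1}{7} \left(- \frac{4}{15}\right) - 658 = - \frac{4}{105} - 658 = - \frac{69094}{105}$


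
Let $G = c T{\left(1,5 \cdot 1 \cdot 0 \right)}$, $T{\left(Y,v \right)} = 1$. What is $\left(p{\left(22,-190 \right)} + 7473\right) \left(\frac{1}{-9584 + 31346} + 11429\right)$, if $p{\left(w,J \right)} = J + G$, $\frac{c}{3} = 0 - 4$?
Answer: $\frac{1808427843629}{21762} \approx 8.31 \cdot 10^{7}$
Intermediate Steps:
$c = -12$ ($c = 3 \left(0 - 4\right) = 3 \left(-4\right) = -12$)
$G = -12$ ($G = \left(-12\right) 1 = -12$)
$p{\left(w,J \right)} = -12 + J$ ($p{\left(w,J \right)} = J - 12 = -12 + J$)
$\left(p{\left(22,-190 \right)} + 7473\right) \left(\frac{1}{-9584 + 31346} + 11429\right) = \left(\left(-12 - 190\right) + 7473\right) \left(\frac{1}{-9584 + 31346} + 11429\right) = \left(-202 + 7473\right) \left(\frac{1}{21762} + 11429\right) = 7271 \left(\frac{1}{21762} + 11429\right) = 7271 \cdot \frac{248717899}{21762} = \frac{1808427843629}{21762}$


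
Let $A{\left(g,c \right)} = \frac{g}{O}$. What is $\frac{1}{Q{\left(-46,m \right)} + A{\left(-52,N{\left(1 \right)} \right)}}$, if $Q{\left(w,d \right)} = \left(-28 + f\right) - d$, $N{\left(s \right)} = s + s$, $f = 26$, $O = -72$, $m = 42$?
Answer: $- \frac{18}{779} \approx -0.023107$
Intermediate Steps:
$N{\left(s \right)} = 2 s$
$A{\left(g,c \right)} = - \frac{g}{72}$ ($A{\left(g,c \right)} = \frac{g}{-72} = g \left(- \frac{1}{72}\right) = - \frac{g}{72}$)
$Q{\left(w,d \right)} = -2 - d$ ($Q{\left(w,d \right)} = \left(-28 + 26\right) - d = -2 - d$)
$\frac{1}{Q{\left(-46,m \right)} + A{\left(-52,N{\left(1 \right)} \right)}} = \frac{1}{\left(-2 - 42\right) - - \frac{13}{18}} = \frac{1}{\left(-2 - 42\right) + \frac{13}{18}} = \frac{1}{-44 + \frac{13}{18}} = \frac{1}{- \frac{779}{18}} = - \frac{18}{779}$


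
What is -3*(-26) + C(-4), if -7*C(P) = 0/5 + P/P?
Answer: 545/7 ≈ 77.857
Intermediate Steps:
C(P) = -⅐ (C(P) = -(0/5 + P/P)/7 = -(0*(⅕) + 1)/7 = -(0 + 1)/7 = -⅐*1 = -⅐)
-3*(-26) + C(-4) = -3*(-26) - ⅐ = 78 - ⅐ = 545/7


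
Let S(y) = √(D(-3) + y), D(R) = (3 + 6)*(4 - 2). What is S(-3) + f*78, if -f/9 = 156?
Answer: -109512 + √15 ≈ -1.0951e+5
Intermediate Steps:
D(R) = 18 (D(R) = 9*2 = 18)
S(y) = √(18 + y)
f = -1404 (f = -9*156 = -1404)
S(-3) + f*78 = √(18 - 3) - 1404*78 = √15 - 109512 = -109512 + √15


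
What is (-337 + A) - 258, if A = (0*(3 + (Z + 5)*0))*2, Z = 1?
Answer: -595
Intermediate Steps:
A = 0 (A = (0*(3 + (1 + 5)*0))*2 = (0*(3 + 6*0))*2 = (0*(3 + 0))*2 = (0*3)*2 = 0*2 = 0)
(-337 + A) - 258 = (-337 + 0) - 258 = -337 - 258 = -595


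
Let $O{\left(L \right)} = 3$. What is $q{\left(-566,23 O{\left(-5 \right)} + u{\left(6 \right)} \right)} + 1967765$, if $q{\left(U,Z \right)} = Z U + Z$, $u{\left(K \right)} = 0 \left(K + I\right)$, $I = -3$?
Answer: $1928780$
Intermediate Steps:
$u{\left(K \right)} = 0$ ($u{\left(K \right)} = 0 \left(K - 3\right) = 0 \left(-3 + K\right) = 0$)
$q{\left(U,Z \right)} = Z + U Z$ ($q{\left(U,Z \right)} = U Z + Z = Z + U Z$)
$q{\left(-566,23 O{\left(-5 \right)} + u{\left(6 \right)} \right)} + 1967765 = \left(23 \cdot 3 + 0\right) \left(1 - 566\right) + 1967765 = \left(69 + 0\right) \left(-565\right) + 1967765 = 69 \left(-565\right) + 1967765 = -38985 + 1967765 = 1928780$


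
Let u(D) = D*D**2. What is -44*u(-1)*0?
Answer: 0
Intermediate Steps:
u(D) = D**3
-44*u(-1)*0 = -44*(-1)**3*0 = -44*(-1)*0 = 44*0 = 0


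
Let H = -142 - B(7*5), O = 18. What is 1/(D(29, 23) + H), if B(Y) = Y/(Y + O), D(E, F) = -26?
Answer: -53/8939 ≈ -0.0059291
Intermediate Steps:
B(Y) = Y/(18 + Y) (B(Y) = Y/(Y + 18) = Y/(18 + Y))
H = -7561/53 (H = -142 - 7*5/(18 + 7*5) = -142 - 35/(18 + 35) = -142 - 35/53 = -7561/53 ≈ -142.66)
1/(D(29, 23) + H) = 1/(-26 - 7561/53) = 1/(-8939/53) = -53/8939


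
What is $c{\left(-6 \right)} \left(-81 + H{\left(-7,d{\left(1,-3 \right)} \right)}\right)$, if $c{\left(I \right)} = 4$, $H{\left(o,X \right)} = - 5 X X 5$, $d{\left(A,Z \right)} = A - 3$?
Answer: $-724$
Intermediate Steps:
$d{\left(A,Z \right)} = -3 + A$
$H{\left(o,X \right)} = - 25 X^{2}$ ($H{\left(o,X \right)} = - 5 X^{2} \cdot 5 = - 25 X^{2}$)
$c{\left(-6 \right)} \left(-81 + H{\left(-7,d{\left(1,-3 \right)} \right)}\right) = 4 \left(-81 - 25 \left(-3 + 1\right)^{2}\right) = 4 \left(-81 - 25 \left(-2\right)^{2}\right) = 4 \left(-81 - 100\right) = 4 \left(-181\right) = -724$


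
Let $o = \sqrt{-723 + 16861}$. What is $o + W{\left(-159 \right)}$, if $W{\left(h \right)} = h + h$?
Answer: $-318 + \sqrt{16138} \approx -190.96$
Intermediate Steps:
$W{\left(h \right)} = 2 h$
$o = \sqrt{16138} \approx 127.04$
$o + W{\left(-159 \right)} = \sqrt{16138} + 2 \left(-159\right) = \sqrt{16138} - 318 = -318 + \sqrt{16138}$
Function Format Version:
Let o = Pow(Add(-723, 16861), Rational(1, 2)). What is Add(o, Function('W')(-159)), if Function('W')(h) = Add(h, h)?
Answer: Add(-318, Pow(16138, Rational(1, 2))) ≈ -190.96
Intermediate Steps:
Function('W')(h) = Mul(2, h)
o = Pow(16138, Rational(1, 2)) ≈ 127.04
Add(o, Function('W')(-159)) = Add(Pow(16138, Rational(1, 2)), Mul(2, -159)) = Add(Pow(16138, Rational(1, 2)), -318) = Add(-318, Pow(16138, Rational(1, 2)))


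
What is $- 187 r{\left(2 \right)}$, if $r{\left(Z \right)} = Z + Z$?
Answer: $-748$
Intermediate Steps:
$r{\left(Z \right)} = 2 Z$
$- 187 r{\left(2 \right)} = - 187 \cdot 2 \cdot 2 = \left(-187\right) 4 = -748$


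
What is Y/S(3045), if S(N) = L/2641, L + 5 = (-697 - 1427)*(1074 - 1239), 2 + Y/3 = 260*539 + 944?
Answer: 58831194/18445 ≈ 3189.5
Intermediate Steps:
Y = 423246 (Y = -6 + 3*(260*539 + 944) = -6 + 3*(140140 + 944) = -6 + 3*141084 = -6 + 423252 = 423246)
L = 350455 (L = -5 + (-697 - 1427)*(1074 - 1239) = -5 - 2124*(-165) = -5 + 350460 = 350455)
S(N) = 18445/139 (S(N) = 350455/2641 = 350455*(1/2641) = 18445/139)
Y/S(3045) = 423246/(18445/139) = 423246*(139/18445) = 58831194/18445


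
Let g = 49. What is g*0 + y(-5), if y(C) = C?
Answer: -5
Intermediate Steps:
g*0 + y(-5) = 49*0 - 5 = 0 - 5 = -5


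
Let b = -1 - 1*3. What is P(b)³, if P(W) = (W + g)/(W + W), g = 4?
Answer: 0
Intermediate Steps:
b = -4 (b = -1 - 3 = -4)
P(W) = (4 + W)/(2*W) (P(W) = (W + 4)/(W + W) = (4 + W)/((2*W)) = (4 + W)*(1/(2*W)) = (4 + W)/(2*W))
P(b)³ = ((½)*(4 - 4)/(-4))³ = ((½)*(-¼)*0)³ = 0³ = 0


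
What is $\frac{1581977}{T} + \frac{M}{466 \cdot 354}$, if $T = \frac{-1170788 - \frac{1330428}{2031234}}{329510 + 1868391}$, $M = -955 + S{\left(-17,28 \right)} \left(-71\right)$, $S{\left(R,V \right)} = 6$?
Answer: $- \frac{97090376007932307816581}{32692369251606540} \approx -2.9698 \cdot 10^{6}$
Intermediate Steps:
$M = -1381$ ($M = -955 + 6 \left(-71\right) = -955 - 426 = -1381$)
$T = - \frac{396357620470}{744075206639}$ ($T = \frac{-1170788 - \frac{221738}{338539}}{2197901} = \left(-1170788 - \frac{221738}{338539}\right) \frac{1}{2197901} = \left(- \frac{396357620470}{338539}\right) \frac{1}{2197901} = - \frac{396357620470}{744075206639} \approx -0.53269$)
$\frac{1581977}{T} + \frac{M}{466 \cdot 354} = \frac{1581977}{- \frac{396357620470}{744075206639}} - \frac{1381}{466 \cdot 354} = 1581977 \left(- \frac{744075206639}{396357620470}\right) - \frac{1381}{164964} = - \frac{1177109863173145303}{396357620470} - \frac{1381}{164964} = - \frac{97090376007932307816581}{32692369251606540}$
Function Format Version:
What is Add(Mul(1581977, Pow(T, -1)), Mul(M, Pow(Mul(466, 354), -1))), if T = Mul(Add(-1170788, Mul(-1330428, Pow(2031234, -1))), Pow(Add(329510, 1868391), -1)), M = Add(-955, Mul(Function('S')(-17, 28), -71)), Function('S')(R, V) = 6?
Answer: Rational(-97090376007932307816581, 32692369251606540) ≈ -2.9698e+6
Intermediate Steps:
M = -1381 (M = Add(-955, Mul(6, -71)) = Add(-955, -426) = -1381)
T = Rational(-396357620470, 744075206639) (T = Mul(Add(-1170788, Mul(-1330428, Rational(1, 2031234))), Pow(2197901, -1)) = Mul(Add(-1170788, Rational(-221738, 338539)), Rational(1, 2197901)) = Mul(Rational(-396357620470, 338539), Rational(1, 2197901)) = Rational(-396357620470, 744075206639) ≈ -0.53269)
Add(Mul(1581977, Pow(T, -1)), Mul(M, Pow(Mul(466, 354), -1))) = Add(Mul(1581977, Pow(Rational(-396357620470, 744075206639), -1)), Mul(-1381, Pow(Mul(466, 354), -1))) = Add(Mul(1581977, Rational(-744075206639, 396357620470)), Mul(-1381, Pow(164964, -1))) = Add(Rational(-1177109863173145303, 396357620470), Mul(-1381, Rational(1, 164964))) = Add(Rational(-1177109863173145303, 396357620470), Rational(-1381, 164964)) = Rational(-97090376007932307816581, 32692369251606540)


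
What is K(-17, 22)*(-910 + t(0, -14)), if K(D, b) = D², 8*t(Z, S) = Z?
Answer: -262990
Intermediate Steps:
t(Z, S) = Z/8
K(-17, 22)*(-910 + t(0, -14)) = (-17)²*(-910 + (⅛)*0) = 289*(-910 + 0) = 289*(-910) = -262990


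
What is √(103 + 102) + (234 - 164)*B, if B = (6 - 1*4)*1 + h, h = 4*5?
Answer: 1540 + √205 ≈ 1554.3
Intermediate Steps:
h = 20
B = 22 (B = (6 - 1*4)*1 + 20 = (6 - 4)*1 + 20 = 2*1 + 20 = 2 + 20 = 22)
√(103 + 102) + (234 - 164)*B = √(103 + 102) + (234 - 164)*22 = √205 + 70*22 = √205 + 1540 = 1540 + √205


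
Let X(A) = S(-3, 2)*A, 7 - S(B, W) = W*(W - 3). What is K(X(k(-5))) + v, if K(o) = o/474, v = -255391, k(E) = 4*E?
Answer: -20175919/79 ≈ -2.5539e+5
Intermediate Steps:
S(B, W) = 7 - W*(-3 + W) (S(B, W) = 7 - W*(W - 3) = 7 - W*(-3 + W))
X(A) = 9*A (X(A) = (7 - 1*2² + 3*2)*A = (7 - 1*4 + 6)*A = (7 - 4 + 6)*A = 9*A)
K(o) = o/474 (K(o) = o*(1/474) = o/474)
K(X(k(-5))) + v = (9*(4*(-5)))/474 - 255391 = (9*(-20))/474 - 255391 = (1/474)*(-180) - 255391 = -30/79 - 255391 = -20175919/79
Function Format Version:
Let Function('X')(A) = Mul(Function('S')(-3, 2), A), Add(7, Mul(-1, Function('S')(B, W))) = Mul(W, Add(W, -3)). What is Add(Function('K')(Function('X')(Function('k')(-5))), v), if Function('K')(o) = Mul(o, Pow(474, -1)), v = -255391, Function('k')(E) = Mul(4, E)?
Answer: Rational(-20175919, 79) ≈ -2.5539e+5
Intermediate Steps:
Function('S')(B, W) = Add(7, Mul(-1, W, Add(-3, W))) (Function('S')(B, W) = Add(7, Mul(-1, Mul(W, Add(W, -3)))) = Add(7, Mul(-1, Mul(W, Add(-3, W)))) = Add(7, Mul(-1, W, Add(-3, W))))
Function('X')(A) = Mul(9, A) (Function('X')(A) = Mul(Add(7, Mul(-1, Pow(2, 2)), Mul(3, 2)), A) = Mul(Add(7, Mul(-1, 4), 6), A) = Mul(Add(7, -4, 6), A) = Mul(9, A))
Function('K')(o) = Mul(Rational(1, 474), o) (Function('K')(o) = Mul(o, Rational(1, 474)) = Mul(Rational(1, 474), o))
Add(Function('K')(Function('X')(Function('k')(-5))), v) = Add(Mul(Rational(1, 474), Mul(9, Mul(4, -5))), -255391) = Add(Mul(Rational(1, 474), Mul(9, -20)), -255391) = Add(Mul(Rational(1, 474), -180), -255391) = Add(Rational(-30, 79), -255391) = Rational(-20175919, 79)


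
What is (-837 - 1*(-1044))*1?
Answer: 207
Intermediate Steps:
(-837 - 1*(-1044))*1 = (-837 + 1044)*1 = 207*1 = 207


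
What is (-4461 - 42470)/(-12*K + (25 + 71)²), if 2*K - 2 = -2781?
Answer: -46931/25890 ≈ -1.8127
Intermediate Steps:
K = -2779/2 (K = 1 + (½)*(-2781) = 1 - 2781/2 = -2779/2 ≈ -1389.5)
(-4461 - 42470)/(-12*K + (25 + 71)²) = (-4461 - 42470)/(-12*(-2779/2) + (25 + 71)²) = -46931/(16674 + 96²) = -46931/(16674 + 9216) = -46931/25890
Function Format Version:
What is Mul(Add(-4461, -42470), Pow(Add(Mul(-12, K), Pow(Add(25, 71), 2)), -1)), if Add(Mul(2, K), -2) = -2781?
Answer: Rational(-46931, 25890) ≈ -1.8127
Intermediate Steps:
K = Rational(-2779, 2) (K = Add(1, Mul(Rational(1, 2), -2781)) = Add(1, Rational(-2781, 2)) = Rational(-2779, 2) ≈ -1389.5)
Mul(Add(-4461, -42470), Pow(Add(Mul(-12, K), Pow(Add(25, 71), 2)), -1)) = Mul(Add(-4461, -42470), Pow(Add(Mul(-12, Rational(-2779, 2)), Pow(Add(25, 71), 2)), -1)) = Mul(-46931, Pow(Add(16674, Pow(96, 2)), -1)) = Mul(-46931, Pow(Add(16674, 9216), -1)) = Mul(-46931, Pow(25890, -1)) = Mul(-46931, Rational(1, 25890)) = Rational(-46931, 25890)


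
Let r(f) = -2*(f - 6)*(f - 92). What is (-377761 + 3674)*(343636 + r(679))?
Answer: 167017126542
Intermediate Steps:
r(f) = -2*(-92 + f)*(-6 + f) (r(f) = -2*(-6 + f)*(-92 + f) = -2*(-92 + f)*(-6 + f))
(-377761 + 3674)*(343636 + r(679)) = (-377761 + 3674)*(343636 + (-1104 - 2*679**2 + 196*679)) = -374087*(343636 + (-1104 - 2*461041 + 133084)) = -374087*(343636 + (-1104 - 922082 + 133084)) = -374087*(343636 - 790102) = -374087*(-446466) = 167017126542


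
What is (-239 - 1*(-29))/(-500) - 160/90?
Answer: -611/450 ≈ -1.3578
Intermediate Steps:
(-239 - 1*(-29))/(-500) - 160/90 = (-239 + 29)*(-1/500) - 160*1/90 = -210*(-1/500) - 16/9 = 21/50 - 16/9 = -611/450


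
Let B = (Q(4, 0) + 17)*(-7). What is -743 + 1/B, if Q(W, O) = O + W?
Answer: -109222/147 ≈ -743.01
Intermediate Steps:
B = -147 (B = ((0 + 4) + 17)*(-7) = (4 + 17)*(-7) = 21*(-7) = -147)
-743 + 1/B = -743 + 1/(-147) = -743 - 1/147 = -109222/147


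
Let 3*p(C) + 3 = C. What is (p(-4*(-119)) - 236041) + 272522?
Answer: 109916/3 ≈ 36639.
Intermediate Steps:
p(C) = -1 + C/3
(p(-4*(-119)) - 236041) + 272522 = ((-1 + (-4*(-119))/3) - 236041) + 272522 = ((-1 + (1/3)*476) - 236041) + 272522 = ((-1 + 476/3) - 236041) + 272522 = (473/3 - 236041) + 272522 = -707650/3 + 272522 = 109916/3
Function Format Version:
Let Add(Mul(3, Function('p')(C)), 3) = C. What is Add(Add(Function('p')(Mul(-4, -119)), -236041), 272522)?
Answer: Rational(109916, 3) ≈ 36639.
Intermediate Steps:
Function('p')(C) = Add(-1, Mul(Rational(1, 3), C))
Add(Add(Function('p')(Mul(-4, -119)), -236041), 272522) = Add(Add(Add(-1, Mul(Rational(1, 3), Mul(-4, -119))), -236041), 272522) = Add(Add(Add(-1, Mul(Rational(1, 3), 476)), -236041), 272522) = Add(Add(Add(-1, Rational(476, 3)), -236041), 272522) = Add(Add(Rational(473, 3), -236041), 272522) = Add(Rational(-707650, 3), 272522) = Rational(109916, 3)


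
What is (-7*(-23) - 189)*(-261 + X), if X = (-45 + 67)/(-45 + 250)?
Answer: 1497524/205 ≈ 7305.0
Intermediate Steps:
X = 22/205 ≈ 0.10732
(-7*(-23) - 189)*(-261 + X) = (-7*(-23) - 189)*(-261 + 22/205) = (161 - 189)*(-53483/205) = -28*(-53483/205) = 1497524/205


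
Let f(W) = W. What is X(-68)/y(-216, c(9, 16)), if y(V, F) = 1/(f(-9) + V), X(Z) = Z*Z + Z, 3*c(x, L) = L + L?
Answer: -1025100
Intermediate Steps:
c(x, L) = 2*L/3 (c(x, L) = (L + L)/3 = (2*L)/3 = 2*L/3)
X(Z) = Z + Z**2 (X(Z) = Z**2 + Z = Z + Z**2)
y(V, F) = 1/(-9 + V)
X(-68)/y(-216, c(9, 16)) = (-68*(1 - 68))/(1/(-9 - 216)) = (-68*(-67))/(1/(-225)) = 4556/(-1/225) = 4556*(-225) = -1025100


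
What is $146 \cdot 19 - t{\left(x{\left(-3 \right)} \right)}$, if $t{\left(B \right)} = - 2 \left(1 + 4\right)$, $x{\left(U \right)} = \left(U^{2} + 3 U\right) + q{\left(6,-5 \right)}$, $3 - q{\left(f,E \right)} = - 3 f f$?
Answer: $2784$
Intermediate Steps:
$q{\left(f,E \right)} = 3 + 3 f^{2}$ ($q{\left(f,E \right)} = 3 - - 3 f f = 3 - - 3 f^{2} = 3 + 3 f^{2}$)
$x{\left(U \right)} = 111 + U^{2} + 3 U$ ($x{\left(U \right)} = \left(U^{2} + 3 U\right) + \left(3 + 3 \cdot 6^{2}\right) = \left(U^{2} + 3 U\right) + \left(3 + 3 \cdot 36\right) = \left(U^{2} + 3 U\right) + \left(3 + 108\right) = \left(U^{2} + 3 U\right) + 111 = 111 + U^{2} + 3 U$)
$t{\left(B \right)} = -10$ ($t{\left(B \right)} = \left(-2\right) 5 = -10$)
$146 \cdot 19 - t{\left(x{\left(-3 \right)} \right)} = 146 \cdot 19 - -10 = 2774 + 10 = 2784$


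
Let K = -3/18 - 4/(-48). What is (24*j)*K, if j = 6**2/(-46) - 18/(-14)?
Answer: -162/161 ≈ -1.0062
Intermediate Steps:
K = -1/12 (K = -3*1/18 - 4*(-1/48) = -1/6 + 1/12 = -1/12 ≈ -0.083333)
j = 81/161 (j = 36*(-1/46) - 18*(-1/14) = -18/23 + 9/7 = 81/161 ≈ 0.50311)
(24*j)*K = (24*(81/161))*(-1/12) = (1944/161)*(-1/12) = -162/161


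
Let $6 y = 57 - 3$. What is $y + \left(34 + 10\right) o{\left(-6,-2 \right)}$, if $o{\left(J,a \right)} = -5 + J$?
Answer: $-475$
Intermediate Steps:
$y = 9$ ($y = \frac{57 - 3}{6} = \frac{1}{6} \cdot 54 = 9$)
$y + \left(34 + 10\right) o{\left(-6,-2 \right)} = 9 + \left(34 + 10\right) \left(-5 - 6\right) = 9 + 44 \left(-11\right) = 9 - 484 = -475$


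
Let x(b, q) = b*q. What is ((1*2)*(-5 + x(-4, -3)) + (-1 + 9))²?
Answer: 484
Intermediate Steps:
((1*2)*(-5 + x(-4, -3)) + (-1 + 9))² = ((1*2)*(-5 - 4*(-3)) + (-1 + 9))² = (2*(-5 + 12) + 8)² = (2*7 + 8)² = (14 + 8)² = 22² = 484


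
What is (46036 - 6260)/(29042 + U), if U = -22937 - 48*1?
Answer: 39776/6057 ≈ 6.5669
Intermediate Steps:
U = -22985 (U = -22937 - 48 = -22985)
(46036 - 6260)/(29042 + U) = (46036 - 6260)/(29042 - 22985) = 39776/6057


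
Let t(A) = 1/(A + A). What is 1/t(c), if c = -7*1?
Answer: -14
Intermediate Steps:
c = -7
t(A) = 1/(2*A)
1/t(c) = 1/((½)/(-7)) = 1/((½)*(-⅐)) = 1/(-1/14) = -14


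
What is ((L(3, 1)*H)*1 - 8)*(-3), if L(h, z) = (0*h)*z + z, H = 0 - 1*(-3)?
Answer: 15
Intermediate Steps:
H = 3 (H = 0 + 3 = 3)
L(h, z) = z (L(h, z) = 0*z + z = 0 + z = z)
((L(3, 1)*H)*1 - 8)*(-3) = ((1*3)*1 - 8)*(-3) = (3*1 - 8)*(-3) = (3 - 8)*(-3) = -5*(-3) = 15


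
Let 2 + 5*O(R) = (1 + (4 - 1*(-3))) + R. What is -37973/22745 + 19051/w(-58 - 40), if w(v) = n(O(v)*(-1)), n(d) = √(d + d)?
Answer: -37973/22745 + 19051*√230/92 ≈ 3138.8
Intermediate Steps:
O(R) = 6/5 + R/5 (O(R) = -⅖ + ((1 + (4 - 1*(-3))) + R)/5 = -⅖ + ((1 + (4 + 3)) + R)/5 = -⅖ + ((1 + 7) + R)/5 = -⅖ + (8 + R)/5 = -⅖ + (8/5 + R/5) = 6/5 + R/5)
n(d) = √2*√d (n(d) = √(2*d) = √2*√d)
w(v) = √2*√(-6/5 - v/5) (w(v) = √2*√((6/5 + v/5)*(-1)) = √2*√(-6/5 - v/5))
-37973/22745 + 19051/w(-58 - 40) = -37973/22745 + 19051/((√(-60 - 10*(-58 - 40))/5)) = -37973*1/22745 + 19051/((√(-60 - 10*(-98))/5)) = -37973/22745 + 19051/((√(-60 + 980)/5)) = -37973/22745 + 19051/((√920/5)) = -37973/22745 + 19051/(((2*√230)/5)) = -37973/22745 + 19051/((2*√230/5)) = -37973/22745 + 19051*(√230/92) = -37973/22745 + 19051*√230/92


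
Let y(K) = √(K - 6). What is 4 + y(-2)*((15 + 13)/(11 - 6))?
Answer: 4 + 56*I*√2/5 ≈ 4.0 + 15.839*I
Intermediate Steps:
y(K) = √(-6 + K)
4 + y(-2)*((15 + 13)/(11 - 6)) = 4 + √(-6 - 2)*((15 + 13)/(11 - 6)) = 4 + √(-8)*(28/5) = 4 + (2*I*√2)*(28*(⅕)) = 4 + (2*I*√2)*(28/5) = 4 + 56*I*√2/5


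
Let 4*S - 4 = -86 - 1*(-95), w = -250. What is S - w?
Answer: 1013/4 ≈ 253.25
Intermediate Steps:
S = 13/4 (S = 1 + (-86 - 1*(-95))/4 = 1 + (-86 + 95)/4 = 1 + (¼)*9 = 1 + 9/4 = 13/4 ≈ 3.2500)
S - w = 13/4 - 1*(-250) = 13/4 + 250 = 1013/4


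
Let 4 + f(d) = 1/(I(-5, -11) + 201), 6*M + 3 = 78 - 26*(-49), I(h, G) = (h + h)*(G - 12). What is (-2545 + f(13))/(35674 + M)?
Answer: -6591708/92834383 ≈ -0.071005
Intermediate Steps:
I(h, G) = 2*h*(-12 + G) (I(h, G) = (2*h)*(-12 + G) = 2*h*(-12 + G))
M = 1349/6 (M = -½ + (78 - 26*(-49))/6 = -½ + (78 + 1274)/6 = -½ + (⅙)*1352 = -½ + 676/3 = 1349/6 ≈ 224.83)
f(d) = -1723/431 (f(d) = -4 + 1/(2*(-5)*(-12 - 11) + 201) = -4 + 1/(2*(-5)*(-23) + 201) = -4 + 1/(230 + 201) = -4 + 1/431 = -1723/431)
(-2545 + f(13))/(35674 + M) = (-2545 - 1723/431)/(35674 + 1349/6) = -1098618/(431*215393/6) = -1098618/431*6/215393 = -6591708/92834383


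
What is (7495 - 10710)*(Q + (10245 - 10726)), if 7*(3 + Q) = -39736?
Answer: 138643660/7 ≈ 1.9806e+7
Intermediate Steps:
Q = -39757/7 (Q = -3 + (⅐)*(-39736) = -3 - 39736/7 = -39757/7 ≈ -5679.6)
(7495 - 10710)*(Q + (10245 - 10726)) = (7495 - 10710)*(-39757/7 + (10245 - 10726)) = -3215*(-39757/7 - 481) = -3215*(-43124/7) = 138643660/7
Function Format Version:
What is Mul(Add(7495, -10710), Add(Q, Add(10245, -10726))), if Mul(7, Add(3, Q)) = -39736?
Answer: Rational(138643660, 7) ≈ 1.9806e+7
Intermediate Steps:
Q = Rational(-39757, 7) (Q = Add(-3, Mul(Rational(1, 7), -39736)) = Add(-3, Rational(-39736, 7)) = Rational(-39757, 7) ≈ -5679.6)
Mul(Add(7495, -10710), Add(Q, Add(10245, -10726))) = Mul(Add(7495, -10710), Add(Rational(-39757, 7), Add(10245, -10726))) = Mul(-3215, Add(Rational(-39757, 7), -481)) = Mul(-3215, Rational(-43124, 7)) = Rational(138643660, 7)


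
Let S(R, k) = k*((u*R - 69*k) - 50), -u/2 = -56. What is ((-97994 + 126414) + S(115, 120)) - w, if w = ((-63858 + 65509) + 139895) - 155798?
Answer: 588672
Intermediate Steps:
u = 112 (u = -2*(-56) = 112)
S(R, k) = k*(-50 - 69*k + 112*R) (S(R, k) = k*((112*R - 69*k) - 50) = k*((-69*k + 112*R) - 50) = k*(-50 - 69*k + 112*R))
w = -14252 (w = (1651 + 139895) - 155798 = 141546 - 155798 = -14252)
((-97994 + 126414) + S(115, 120)) - w = ((-97994 + 126414) + 120*(-50 - 69*120 + 112*115)) - 1*(-14252) = (28420 + 120*(-50 - 8280 + 12880)) + 14252 = (28420 + 120*4550) + 14252 = (28420 + 546000) + 14252 = 574420 + 14252 = 588672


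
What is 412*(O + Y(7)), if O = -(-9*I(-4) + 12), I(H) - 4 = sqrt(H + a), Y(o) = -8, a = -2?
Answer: 6592 + 3708*I*sqrt(6) ≈ 6592.0 + 9082.7*I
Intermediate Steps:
I(H) = 4 + sqrt(-2 + H) (I(H) = 4 + sqrt(H - 2) = 4 + sqrt(-2 + H))
O = 24 + 9*I*sqrt(6) (O = -(-9*(4 + sqrt(-2 - 4)) + 12) = -(-9*(4 + sqrt(-6)) + 12) = -(-9*(4 + I*sqrt(6)) + 12) = -((-36 - 9*I*sqrt(6)) + 12) = -(-24 - 9*I*sqrt(6)) = 24 + 9*I*sqrt(6) ≈ 24.0 + 22.045*I)
412*(O + Y(7)) = 412*((24 + 9*I*sqrt(6)) - 8) = 412*(16 + 9*I*sqrt(6)) = 6592 + 3708*I*sqrt(6)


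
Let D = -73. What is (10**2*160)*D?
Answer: -1168000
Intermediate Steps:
(10**2*160)*D = (10**2*160)*(-73) = (100*160)*(-73) = 16000*(-73) = -1168000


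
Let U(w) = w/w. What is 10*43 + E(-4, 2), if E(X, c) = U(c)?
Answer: 431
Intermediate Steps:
U(w) = 1
E(X, c) = 1
10*43 + E(-4, 2) = 10*43 + 1 = 430 + 1 = 431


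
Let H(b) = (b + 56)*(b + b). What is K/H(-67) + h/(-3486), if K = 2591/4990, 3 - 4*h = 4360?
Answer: 8020749181/25640436360 ≈ 0.31282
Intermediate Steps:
H(b) = 2*b*(56 + b) (H(b) = (56 + b)*(2*b) = 2*b*(56 + b))
h = -4357/4 (h = 3/4 - 1/4*4360 = 3/4 - 1090 = -4357/4 ≈ -1089.3)
K = 2591/4990 (K = 2591*(1/4990) = 2591/4990 ≈ 0.51924)
K/H(-67) + h/(-3486) = 2591/(4990*((2*(-67)*(56 - 67)))) - 4357/4/(-3486) = 2591/(4990*((2*(-67)*(-11)))) - 4357/4*(-1/3486) = (2591/4990)/1474 + 4357/13944 = (2591/4990)*(1/1474) + 4357/13944 = 2591/7355260 + 4357/13944 = 8020749181/25640436360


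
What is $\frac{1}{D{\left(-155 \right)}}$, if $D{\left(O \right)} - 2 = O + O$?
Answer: $- \frac{1}{308} \approx -0.0032468$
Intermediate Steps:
$D{\left(O \right)} = 2 + 2 O$ ($D{\left(O \right)} = 2 + \left(O + O\right) = 2 + 2 O$)
$\frac{1}{D{\left(-155 \right)}} = \frac{1}{2 + 2 \left(-155\right)} = \frac{1}{2 - 310} = \frac{1}{-308} = - \frac{1}{308}$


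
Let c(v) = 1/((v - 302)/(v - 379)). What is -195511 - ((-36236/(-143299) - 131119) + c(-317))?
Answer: -5711826565940/88702081 ≈ -64393.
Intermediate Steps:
c(v) = (-379 + v)/(-302 + v) (c(v) = 1/((-302 + v)/(-379 + v)) = (-379 + v)/(-302 + v))
-195511 - ((-36236/(-143299) - 131119) + c(-317)) = -195511 - ((-36236/(-143299) - 131119) + (-379 - 317)/(-302 - 317)) = -195511 - ((-36236*(-1/143299) - 131119) - 696/(-619)) = -195511 - ((36236/143299 - 131119) - 1/619*(-696)) = -195511 - (-18789185345/143299 + 696/619) = -195511 - 1*(-11630405992451/88702081) = -195511 + 11630405992451/88702081 = -5711826565940/88702081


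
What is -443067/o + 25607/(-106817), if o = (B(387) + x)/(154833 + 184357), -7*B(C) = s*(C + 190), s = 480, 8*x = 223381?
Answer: 898960977154622069/69646072621 ≈ 1.2908e+7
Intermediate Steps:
x = 223381/8 (x = (⅛)*223381 = 223381/8 ≈ 27923.)
B(C) = -91200/7 - 480*C/7 (B(C) = -480*(C + 190)/7 = -480*(190 + C)/7 = -(91200 + 480*C)/7 = -91200/7 - 480*C/7)
o = -652013/18994640 (o = ((-91200/7 - 480/7*387) + 223381/8)/(154833 + 184357) = ((-91200/7 - 185760/7) + 223381/8)/339190 = (-276960/7 + 223381/8)*(1/339190) = -652013/56*1/339190 = -652013/18994640 ≈ -0.034326)
-443067/o + 25607/(-106817) = -443067/(-652013/18994640) + 25607/(-106817) = -443067*(-18994640/652013) + 25607*(-1/106817) = 8415898160880/652013 - 25607/106817 = 898960977154622069/69646072621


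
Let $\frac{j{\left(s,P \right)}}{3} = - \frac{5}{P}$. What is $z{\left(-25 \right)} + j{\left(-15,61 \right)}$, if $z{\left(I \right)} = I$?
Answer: $- \frac{1540}{61} \approx -25.246$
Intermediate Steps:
$j{\left(s,P \right)} = - \frac{15}{P}$ ($j{\left(s,P \right)} = 3 \left(- \frac{5}{P}\right) = - \frac{15}{P}$)
$z{\left(-25 \right)} + j{\left(-15,61 \right)} = -25 - \frac{15}{61} = - \frac{1540}{61}$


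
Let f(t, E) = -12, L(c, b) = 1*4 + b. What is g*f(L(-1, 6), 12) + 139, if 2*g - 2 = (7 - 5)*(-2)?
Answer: 151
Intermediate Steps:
L(c, b) = 4 + b
g = -1 (g = 1 + ((7 - 5)*(-2))/2 = 1 + (2*(-2))/2 = 1 + (½)*(-4) = 1 - 2 = -1)
g*f(L(-1, 6), 12) + 139 = -1*(-12) + 139 = 12 + 139 = 151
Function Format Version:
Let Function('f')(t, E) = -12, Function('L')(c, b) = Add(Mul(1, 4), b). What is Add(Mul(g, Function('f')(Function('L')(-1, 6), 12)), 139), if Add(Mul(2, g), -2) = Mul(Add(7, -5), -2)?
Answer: 151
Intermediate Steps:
Function('L')(c, b) = Add(4, b)
g = -1 (g = Add(1, Mul(Rational(1, 2), Mul(Add(7, -5), -2))) = Add(1, Mul(Rational(1, 2), Mul(2, -2))) = Add(1, Mul(Rational(1, 2), -4)) = Add(1, -2) = -1)
Add(Mul(g, Function('f')(Function('L')(-1, 6), 12)), 139) = Add(Mul(-1, -12), 139) = Add(12, 139) = 151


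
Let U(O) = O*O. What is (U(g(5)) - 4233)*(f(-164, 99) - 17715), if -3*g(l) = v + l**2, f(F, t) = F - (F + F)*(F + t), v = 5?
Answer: 162009467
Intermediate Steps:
f(F, t) = F - 2*F*(F + t)
g(l) = -5/3 - l**2/3 (g(l) = -(5 + l**2)/3 = -5/3 - l**2/3)
U(O) = O**2
(U(g(5)) - 4233)*(f(-164, 99) - 17715) = ((-5/3 - 1/3*5**2)**2 - 4233)*(-164*(1 - 2*(-164) - 2*99) - 17715) = ((-5/3 - 1/3*25)**2 - 4233)*(-164*(1 + 328 - 198) - 17715) = ((-5/3 - 25/3)**2 - 4233)*(-164*131 - 17715) = ((-10)**2 - 4233)*(-21484 - 17715) = (100 - 4233)*(-39199) = -4133*(-39199) = 162009467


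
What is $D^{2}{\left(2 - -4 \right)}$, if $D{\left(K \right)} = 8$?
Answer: $64$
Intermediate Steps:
$D^{2}{\left(2 - -4 \right)} = 8^{2} = 64$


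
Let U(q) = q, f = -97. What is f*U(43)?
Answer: -4171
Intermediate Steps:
f*U(43) = -97*43 = -4171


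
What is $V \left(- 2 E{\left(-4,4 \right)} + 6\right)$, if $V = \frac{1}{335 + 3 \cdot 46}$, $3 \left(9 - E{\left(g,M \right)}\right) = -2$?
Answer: $- \frac{40}{1419} \approx -0.028189$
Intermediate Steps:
$E{\left(g,M \right)} = \frac{29}{3}$ ($E{\left(g,M \right)} = 9 - - \frac{2}{3} = 9 + \frac{2}{3} = \frac{29}{3}$)
$V = \frac{1}{473}$ ($V = \frac{1}{335 + 138} = \frac{1}{473} \approx 0.0021142$)
$V \left(- 2 E{\left(-4,4 \right)} + 6\right) = \frac{\left(-2\right) \frac{29}{3} + 6}{473} = \frac{- \frac{58}{3} + 6}{473} = \frac{1}{473} \left(- \frac{40}{3}\right) = - \frac{40}{1419}$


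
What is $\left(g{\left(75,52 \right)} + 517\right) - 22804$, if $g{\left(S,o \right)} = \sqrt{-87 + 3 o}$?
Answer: $-22287 + \sqrt{69} \approx -22279.0$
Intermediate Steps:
$\left(g{\left(75,52 \right)} + 517\right) - 22804 = \left(\sqrt{-87 + 3 \cdot 52} + 517\right) - 22804 = \left(\sqrt{-87 + 156} + 517\right) - 22804 = \left(\sqrt{69} + 517\right) - 22804 = \left(517 + \sqrt{69}\right) - 22804 = -22287 + \sqrt{69}$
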